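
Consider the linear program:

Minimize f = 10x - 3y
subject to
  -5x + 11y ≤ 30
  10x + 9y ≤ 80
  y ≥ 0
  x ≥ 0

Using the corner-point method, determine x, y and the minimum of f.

x = 0, y = 30/11, minimum f = -90/11

Corner points and f = 10x - 3y:
  (122/31, 140/31) → f = 800/31
  (0, 30/11) → f = -90/11
  (8, 0) → f = 80
  (0, 0) → f = 0

At the optimal vertex, -5x + 11y = 30 and x = 0.
Solving simultaneously gives x = 0, y = 30/11.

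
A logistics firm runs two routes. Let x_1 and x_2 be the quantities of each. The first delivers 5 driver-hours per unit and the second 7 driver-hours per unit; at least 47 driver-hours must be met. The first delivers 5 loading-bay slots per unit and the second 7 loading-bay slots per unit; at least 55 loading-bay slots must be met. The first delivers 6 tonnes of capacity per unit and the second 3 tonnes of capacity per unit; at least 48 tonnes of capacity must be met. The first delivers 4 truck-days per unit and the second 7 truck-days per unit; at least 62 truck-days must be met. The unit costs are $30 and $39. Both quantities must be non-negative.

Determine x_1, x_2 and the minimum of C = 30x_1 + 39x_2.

x_1 = 5, x_2 = 6, minimum C = 384

Extreme points and C = 30x_1 + 39x_2:
  (0, 16) → C = 624
  (31/2, 0) → C = 465
  (5, 6) → C = 384
The feasible region is unbounded (it extends along (0, 1), (1, 0)), but C strictly increases along every unbounded feasible direction, so there is no improving ray and the minimum is attained at a vertex.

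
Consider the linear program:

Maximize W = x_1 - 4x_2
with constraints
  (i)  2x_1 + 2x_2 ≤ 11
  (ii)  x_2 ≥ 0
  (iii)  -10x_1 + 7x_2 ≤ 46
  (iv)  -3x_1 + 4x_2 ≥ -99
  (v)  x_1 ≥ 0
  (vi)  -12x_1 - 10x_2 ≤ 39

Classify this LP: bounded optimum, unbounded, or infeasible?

Vertices and W = x_1 - 4x_2:
  (11/2, 0) → W = 11/2
  (0, 11/2) → W = -22
  (0, 0) → W = 0
The feasible region has finitely many vertices and no improving ray; the maximum is 11/2 at (11/2, 0).

bounded optimum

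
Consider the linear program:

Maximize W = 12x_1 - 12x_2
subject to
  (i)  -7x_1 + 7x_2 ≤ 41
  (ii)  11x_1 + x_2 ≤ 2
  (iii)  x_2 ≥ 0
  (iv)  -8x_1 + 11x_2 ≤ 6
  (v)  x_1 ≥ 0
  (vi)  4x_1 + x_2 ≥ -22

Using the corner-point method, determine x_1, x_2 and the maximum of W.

x_1 = 2/11, x_2 = 0, maximum W = 24/11

Extreme points and W = 12x_1 - 12x_2:
  (2/11, 0) → W = 24/11
  (16/129, 82/129) → W = -264/43
  (0, 0) → W = 0
  (0, 6/11) → W = -72/11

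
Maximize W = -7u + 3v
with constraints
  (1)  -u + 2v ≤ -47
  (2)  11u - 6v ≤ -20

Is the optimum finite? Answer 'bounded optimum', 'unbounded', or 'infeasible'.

unbounded

From the feasible point (-161/8, -537/16), moving in the direction (-2, -1) keeps every constraint satisfied while W increases without bound.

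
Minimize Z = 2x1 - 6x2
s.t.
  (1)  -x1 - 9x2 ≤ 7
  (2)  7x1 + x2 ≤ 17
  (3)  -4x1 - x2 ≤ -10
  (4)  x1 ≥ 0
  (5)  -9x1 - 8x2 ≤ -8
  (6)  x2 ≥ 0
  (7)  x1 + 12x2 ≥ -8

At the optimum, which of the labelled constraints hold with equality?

Corner points and Z = 2x1 - 6x2:
  (7/3, 2/3) → Z = 2/3
  (0, 17) → Z = -102
  (0, 10) → Z = -60

The minimum is at (0, 17). Substituting into each constraint, equality holds for (2) and (4); the remaining constraints have slack.

(2) and (4)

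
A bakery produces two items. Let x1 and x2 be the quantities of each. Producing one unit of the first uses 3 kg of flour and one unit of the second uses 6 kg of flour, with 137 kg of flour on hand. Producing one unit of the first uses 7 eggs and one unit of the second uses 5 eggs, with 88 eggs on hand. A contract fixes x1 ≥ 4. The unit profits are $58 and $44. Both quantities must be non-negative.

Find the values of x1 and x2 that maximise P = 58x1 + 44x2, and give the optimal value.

x1 = 4, x2 = 12, maximum P = 760

Extreme points and P = 58x1 + 44x2:
  (88/7, 0) → P = 5104/7
  (4, 0) → P = 232
  (4, 12) → P = 760

The optimum lies where 7x1 + 5x2 = 88 and x1 = 4.
Solving simultaneously gives x1 = 4, x2 = 12.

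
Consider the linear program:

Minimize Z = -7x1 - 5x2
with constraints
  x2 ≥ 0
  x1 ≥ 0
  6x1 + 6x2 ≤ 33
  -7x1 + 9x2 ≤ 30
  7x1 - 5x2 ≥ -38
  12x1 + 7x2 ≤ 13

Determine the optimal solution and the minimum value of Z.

x1 = 0, x2 = 13/7, minimum Z = -65/7

Vertices and Z = -7x1 - 5x2:
  (0, 0) → Z = 0
  (13/12, 0) → Z = -91/12
  (0, 13/7) → Z = -65/7

At the optimal vertex, x1 = 0 and 12x1 + 7x2 = 13.
Solving simultaneously gives x1 = 0, x2 = 13/7.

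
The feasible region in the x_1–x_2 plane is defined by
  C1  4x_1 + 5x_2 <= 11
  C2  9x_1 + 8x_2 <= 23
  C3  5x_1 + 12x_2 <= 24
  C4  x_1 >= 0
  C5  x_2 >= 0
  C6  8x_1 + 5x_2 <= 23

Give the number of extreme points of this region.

5

The feasible vertices (each the meet of two boundaries and inside every other half-plane) are:
  (27/13, 7/13)
  (12/23, 41/23)
  (23/9, 0)
  (0, 2)
  (0, 0)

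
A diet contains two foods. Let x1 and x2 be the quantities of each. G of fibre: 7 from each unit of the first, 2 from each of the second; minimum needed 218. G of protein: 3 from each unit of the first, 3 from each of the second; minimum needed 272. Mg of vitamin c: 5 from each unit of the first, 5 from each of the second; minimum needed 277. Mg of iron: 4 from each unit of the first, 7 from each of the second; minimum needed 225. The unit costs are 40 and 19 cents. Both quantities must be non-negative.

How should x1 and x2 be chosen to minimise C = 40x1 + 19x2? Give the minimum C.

x1 = 22/3, x2 = 250/3, minimum C = 5630/3

Feasible corners and C = 40x1 + 19x2:
  (0, 109) → C = 2071
  (272/3, 0) → C = 10880/3
  (22/3, 250/3) → C = 5630/3
The feasible region is unbounded (it extends along (0, 1), (1, 0)), but C strictly increases along every unbounded feasible direction, so there is no improving ray and the minimum is attained at a vertex.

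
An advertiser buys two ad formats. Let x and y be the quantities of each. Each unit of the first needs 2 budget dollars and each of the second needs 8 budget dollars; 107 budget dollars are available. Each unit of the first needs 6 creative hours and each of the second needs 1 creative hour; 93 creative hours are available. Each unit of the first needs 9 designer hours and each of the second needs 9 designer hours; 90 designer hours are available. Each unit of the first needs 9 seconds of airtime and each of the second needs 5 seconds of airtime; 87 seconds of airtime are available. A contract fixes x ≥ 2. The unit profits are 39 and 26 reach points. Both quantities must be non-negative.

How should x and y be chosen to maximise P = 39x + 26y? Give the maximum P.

x = 37/4, y = 3/4, maximum P = 1521/4

Extreme points and P = 39x + 26y:
  (29/3, 0) → P = 377
  (2, 0) → P = 78
  (37/4, 3/4) → P = 1521/4
  (2, 8) → P = 286

The binding constraints are 9x + 9y = 90 and 9x + 5y = 87.
Solving simultaneously gives x = 37/4, y = 3/4.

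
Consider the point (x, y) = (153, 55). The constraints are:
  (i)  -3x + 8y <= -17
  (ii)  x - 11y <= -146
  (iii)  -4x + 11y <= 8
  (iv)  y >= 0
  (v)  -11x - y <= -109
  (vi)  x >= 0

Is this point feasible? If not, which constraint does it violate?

(i): -19 ≤ -17 ✓
(ii): -452 ≤ -146 ✓
(iii): -7 ≤ 8 ✓
(iv): 55 ≥ 0 ✓
(v): -1738 ≤ -109 ✓
(vi): 153 ≥ 0 ✓

feasible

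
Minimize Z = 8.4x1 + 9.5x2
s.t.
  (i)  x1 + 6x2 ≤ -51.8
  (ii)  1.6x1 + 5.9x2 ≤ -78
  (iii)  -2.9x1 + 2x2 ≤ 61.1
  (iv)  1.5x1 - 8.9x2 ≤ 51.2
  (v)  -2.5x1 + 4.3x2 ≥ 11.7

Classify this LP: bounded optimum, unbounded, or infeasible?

Extreme points and Z = 8.4x1 + 9.5x2:
  (-51649/2031, -12844/2031) → Z = -2779348/10155
  (-13481/721, -5876/721) → Z = -845312/3605
  (-64619/2281, -24013/2281) → Z = -7709231/22810
  (-32429/1580, -2911/316) → Z = -4106761/15800
The feasible region has finitely many vertices and no improving ray; the minimum is -7709231/22810 at (-64619/2281, -24013/2281).

bounded optimum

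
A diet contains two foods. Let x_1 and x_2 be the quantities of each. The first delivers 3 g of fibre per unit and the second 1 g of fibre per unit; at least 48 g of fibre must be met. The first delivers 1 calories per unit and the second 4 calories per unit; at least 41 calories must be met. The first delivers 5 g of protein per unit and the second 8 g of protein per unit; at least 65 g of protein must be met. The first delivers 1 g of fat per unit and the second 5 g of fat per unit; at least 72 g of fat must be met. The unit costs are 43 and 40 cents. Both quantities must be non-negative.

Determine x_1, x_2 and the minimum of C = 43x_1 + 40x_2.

Feasible corners and C = 43x_1 + 40x_2:
  (0, 48) → C = 1920
  (72, 0) → C = 3096
  (12, 12) → C = 996
The feasible region is unbounded (it extends along (0, 1), (1, 0)), but C strictly increases along every unbounded feasible direction, so there is no improving ray and the minimum is attained at a vertex.

The binding constraints are 3x_1 + x_2 = 48 and x_1 + 5x_2 = 72.
Solving simultaneously gives x_1 = 12, x_2 = 12.

x_1 = 12, x_2 = 12, minimum C = 996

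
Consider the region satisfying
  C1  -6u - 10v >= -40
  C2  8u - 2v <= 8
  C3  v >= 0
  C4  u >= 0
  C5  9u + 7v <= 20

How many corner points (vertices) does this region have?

4

Intersecting each pair of boundary lines and keeping only the points that satisfy every inequality leaves:
  (1, 0)
  (48/37, 44/37)
  (0, 0)
  (0, 20/7)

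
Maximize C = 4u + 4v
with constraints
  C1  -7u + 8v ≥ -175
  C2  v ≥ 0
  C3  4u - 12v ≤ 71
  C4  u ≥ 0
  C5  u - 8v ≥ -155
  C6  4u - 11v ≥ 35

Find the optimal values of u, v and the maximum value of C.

u = 329/9, v = 91/9, maximum C = 560/3

Feasible corners and C = 4u + 4v:
  (383/13, 203/52) → C = 1735/13
  (329/9, 91/9) → C = 560/3
  (71/4, 0) → C = 71
  (35/4, 0) → C = 35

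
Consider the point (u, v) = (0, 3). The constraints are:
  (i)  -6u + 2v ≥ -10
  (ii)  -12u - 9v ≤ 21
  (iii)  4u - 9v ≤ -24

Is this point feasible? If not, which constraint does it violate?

(i): 6 ≥ -10 ✓
(ii): -27 ≤ 21 ✓
(iii): -27 ≤ -24 ✓

feasible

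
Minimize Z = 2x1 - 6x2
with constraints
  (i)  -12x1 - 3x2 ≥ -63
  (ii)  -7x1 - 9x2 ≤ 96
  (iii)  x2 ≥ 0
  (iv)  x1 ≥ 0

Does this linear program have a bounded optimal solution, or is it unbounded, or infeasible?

bounded optimum

Feasible corners and Z = 2x1 - 6x2:
  (21/4, 0) → Z = 21/2
  (0, 21) → Z = -126
  (0, 0) → Z = 0
The feasible region has finitely many vertices and no improving ray; the minimum is -126 at (0, 21).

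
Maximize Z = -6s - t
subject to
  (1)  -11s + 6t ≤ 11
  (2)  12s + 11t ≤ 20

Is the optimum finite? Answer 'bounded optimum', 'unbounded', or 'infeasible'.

unbounded

From the feasible point (-1/193, 352/193), moving in the direction (-6, -11) keeps every constraint satisfied while Z increases without bound.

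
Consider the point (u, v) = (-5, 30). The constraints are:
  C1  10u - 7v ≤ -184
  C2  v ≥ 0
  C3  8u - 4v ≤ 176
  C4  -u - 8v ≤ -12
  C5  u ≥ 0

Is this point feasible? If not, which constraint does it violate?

not feasible — violates C5

Constraint C5: u = -5, which is not ≥ 0. All other constraints are satisfied.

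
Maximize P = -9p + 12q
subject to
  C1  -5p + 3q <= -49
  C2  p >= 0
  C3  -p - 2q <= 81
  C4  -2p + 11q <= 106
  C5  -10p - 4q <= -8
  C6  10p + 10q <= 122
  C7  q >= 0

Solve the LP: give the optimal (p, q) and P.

Extreme points and P = -9p + 12q:
  (107/10, 3/2) → P = -783/10
  (49/5, 0) → P = -441/5
  (61/5, 0) → P = -549/5

The binding constraints are -5p + 3q = -49 and 10p + 10q = 122.
Solving simultaneously gives p = 107/10, q = 3/2.

p = 107/10, q = 3/2, maximum P = -783/10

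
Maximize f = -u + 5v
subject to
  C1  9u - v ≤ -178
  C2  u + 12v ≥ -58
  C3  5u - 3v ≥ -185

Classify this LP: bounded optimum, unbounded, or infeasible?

bounded optimum

Extreme points and f = -u + 5v:
  (-2194/109, -344/109) → f = 474/109
  (-349/22, 775/22) → f = 192
  (-38, -5/3) → f = 89/3
The feasible region has finitely many vertices and no improving ray; the maximum is 192 at (-349/22, 775/22).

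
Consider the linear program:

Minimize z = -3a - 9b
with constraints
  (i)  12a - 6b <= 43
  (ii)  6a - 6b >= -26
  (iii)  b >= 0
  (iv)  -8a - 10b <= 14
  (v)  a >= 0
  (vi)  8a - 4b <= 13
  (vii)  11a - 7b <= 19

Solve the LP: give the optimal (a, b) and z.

a = 91/12, b = 143/12, minimum z = -130

Corner points and z = -3a - 9b:
  (0, 13/3) → z = -39
  (91/12, 143/12) → z = -130
  (0, 0) → z = 0
  (13/8, 0) → z = -39/8

The binding constraints are 6a - 6b = -26 and 8a - 4b = 13.
Solving simultaneously gives a = 91/12, b = 143/12.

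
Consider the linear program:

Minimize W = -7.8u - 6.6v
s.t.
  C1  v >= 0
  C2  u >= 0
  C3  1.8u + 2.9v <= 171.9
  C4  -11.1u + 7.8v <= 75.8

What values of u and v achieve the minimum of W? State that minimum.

The binding constraints are v = 0 and 1.8u + 2.9v = 171.9.
Solving simultaneously gives u = 191/2, v = 0.

u = 95.5, v = 0, minimum W = -744.9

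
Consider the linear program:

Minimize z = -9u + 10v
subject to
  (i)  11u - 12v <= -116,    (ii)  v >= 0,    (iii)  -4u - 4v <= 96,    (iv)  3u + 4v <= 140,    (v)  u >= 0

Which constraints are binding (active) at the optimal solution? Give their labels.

Vertices and z = -9u + 10v:
  (76/5, 118/5) → z = 496/5
  (0, 29/3) → z = 290/3
  (0, 35) → z = 350

The minimum is at (0, 29/3). Substituting into each constraint, equality holds for (i) and (v); the remaining constraints have slack.

(i) and (v)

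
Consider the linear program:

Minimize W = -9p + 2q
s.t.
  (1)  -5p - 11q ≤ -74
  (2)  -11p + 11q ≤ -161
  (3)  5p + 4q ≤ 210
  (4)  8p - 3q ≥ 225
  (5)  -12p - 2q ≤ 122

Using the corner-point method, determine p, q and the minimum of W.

Vertices and W = -9p + 2q:
  (2014/35, -136/7) → W = -19486/35
  (2697/103, -533/103) → W = -25339/103
  (1530/47, 555/47) → W = -12660/47

The binding constraints are -5p - 11q = -74 and 5p + 4q = 210.
Solving simultaneously gives p = 2014/35, q = -136/7.

p = 2014/35, q = -136/7, minimum W = -19486/35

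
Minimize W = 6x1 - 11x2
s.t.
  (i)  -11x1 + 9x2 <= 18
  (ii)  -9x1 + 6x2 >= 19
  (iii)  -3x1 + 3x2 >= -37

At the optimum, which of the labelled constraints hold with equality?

Vertices and W = 6x1 - 11x2:
  (-21/5, -47/15) → W = 139/15
  (-129/2, -461/6) → W = 2749/6
  (-31, -130/3) → W = 872/3

The minimum is at (-21/5, -47/15). Substituting into each constraint, equality holds for (i) and (ii); the remaining constraints have slack.

(i) and (ii)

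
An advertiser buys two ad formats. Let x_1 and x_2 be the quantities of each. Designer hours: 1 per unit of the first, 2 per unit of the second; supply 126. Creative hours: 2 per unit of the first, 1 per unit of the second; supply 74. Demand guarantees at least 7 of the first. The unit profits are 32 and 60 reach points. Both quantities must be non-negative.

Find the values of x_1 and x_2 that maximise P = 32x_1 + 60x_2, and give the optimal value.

x_1 = 22/3, x_2 = 178/3, maximum P = 11384/3

The binding constraints are x_1 + 2x_2 = 126 and 2x_1 + x_2 = 74.
Solving simultaneously gives x_1 = 22/3, x_2 = 178/3.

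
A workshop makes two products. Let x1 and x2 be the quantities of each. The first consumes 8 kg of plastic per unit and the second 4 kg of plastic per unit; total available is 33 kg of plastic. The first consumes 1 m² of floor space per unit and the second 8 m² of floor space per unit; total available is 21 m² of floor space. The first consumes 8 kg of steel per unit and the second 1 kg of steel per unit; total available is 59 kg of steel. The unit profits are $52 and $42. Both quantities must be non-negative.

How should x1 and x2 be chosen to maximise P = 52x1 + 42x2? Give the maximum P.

x1 = 3, x2 = 9/4, maximum P = 501/2

Feasible corners and P = 52x1 + 42x2:
  (0, 0) → P = 0
  (0, 21/8) → P = 441/4
  (33/8, 0) → P = 429/2
  (3, 9/4) → P = 501/2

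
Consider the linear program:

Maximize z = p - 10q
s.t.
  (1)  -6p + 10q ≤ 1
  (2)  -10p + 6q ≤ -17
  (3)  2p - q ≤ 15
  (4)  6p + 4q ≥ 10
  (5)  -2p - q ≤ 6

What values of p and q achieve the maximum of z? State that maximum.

p = 5, q = -5, maximum z = 55

Extreme points and z = p - 10q:
  (11/4, 7/4) → z = -59/4
  (151/14, 46/7) → z = -769/14
  (32/19, -1/38) → z = 37/19
  (5, -5) → z = 55

At the optimal vertex, 2p - q = 15 and 6p + 4q = 10.
Solving simultaneously gives p = 5, q = -5.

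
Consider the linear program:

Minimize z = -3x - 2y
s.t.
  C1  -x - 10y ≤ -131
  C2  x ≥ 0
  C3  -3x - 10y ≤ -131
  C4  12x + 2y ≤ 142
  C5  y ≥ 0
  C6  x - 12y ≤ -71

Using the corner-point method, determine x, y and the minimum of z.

x = 0, y = 71, minimum z = -142

Feasible corners and z = -3x - 2y:
  (0, 131/10) → z = -131/5
  (579/59, 715/59) → z = -3167/59
  (0, 71) → z = -142

The binding constraints are x = 0 and 12x + 2y = 142.
Solving simultaneously gives x = 0, y = 71.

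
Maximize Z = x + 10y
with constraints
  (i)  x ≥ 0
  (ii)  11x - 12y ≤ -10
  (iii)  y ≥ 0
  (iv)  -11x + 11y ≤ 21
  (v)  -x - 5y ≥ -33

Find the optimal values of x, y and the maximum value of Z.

x = 43/11, y = 64/11, maximum Z = 683/11

Corner points and Z = x + 10y:
  (0, 5/6) → Z = 25/3
  (0, 21/11) → Z = 210/11
  (346/67, 373/67) → Z = 4076/67
  (43/11, 64/11) → Z = 683/11

At the optimal vertex, -11x + 11y = 21 and -x - 5y = -33.
Solving simultaneously gives x = 43/11, y = 64/11.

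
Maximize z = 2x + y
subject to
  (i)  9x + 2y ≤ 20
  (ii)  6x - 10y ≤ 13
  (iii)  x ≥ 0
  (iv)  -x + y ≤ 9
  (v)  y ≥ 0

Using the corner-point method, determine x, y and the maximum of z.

Vertices and z = 2x + y:
  (113/51, 1/34) → z = 455/102
  (2/11, 101/11) → z = 105/11
  (13/6, 0) → z = 13/3
  (0, 9) → z = 9
  (0, 0) → z = 0

At the optimal vertex, 9x + 2y = 20 and -x + y = 9.
Solving simultaneously gives x = 2/11, y = 101/11.

x = 2/11, y = 101/11, maximum z = 105/11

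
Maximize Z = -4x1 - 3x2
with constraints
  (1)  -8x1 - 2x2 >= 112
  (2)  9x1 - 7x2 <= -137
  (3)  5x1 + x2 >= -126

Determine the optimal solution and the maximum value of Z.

Extreme points and Z = -4x1 - 3x2:
  (-529/37, 44/37) → Z = 1984/37
  (-70, 224) → Z = -392
  (-1019/44, -449/44) → Z = 493/4

The binding constraints are 9x1 - 7x2 = -137 and 5x1 + x2 = -126.
Solving simultaneously gives x1 = -1019/44, x2 = -449/44.

x1 = -1019/44, x2 = -449/44, maximum Z = 493/4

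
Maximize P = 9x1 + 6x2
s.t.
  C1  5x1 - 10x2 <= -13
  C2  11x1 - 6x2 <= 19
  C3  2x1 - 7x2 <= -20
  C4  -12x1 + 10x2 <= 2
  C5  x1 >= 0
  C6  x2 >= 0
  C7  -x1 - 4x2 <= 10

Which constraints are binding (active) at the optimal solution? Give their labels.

Corner points and P = 9x1 + 6x2:
  (253/65, 258/65) → P = 765/13
  (101/19, 125/19) → P = 1659/19
  (93/32, 59/16) → P = 1545/32

The maximum is at (101/19, 125/19). Substituting into each constraint, equality holds for C2 and C4; the remaining constraints have slack.

C2 and C4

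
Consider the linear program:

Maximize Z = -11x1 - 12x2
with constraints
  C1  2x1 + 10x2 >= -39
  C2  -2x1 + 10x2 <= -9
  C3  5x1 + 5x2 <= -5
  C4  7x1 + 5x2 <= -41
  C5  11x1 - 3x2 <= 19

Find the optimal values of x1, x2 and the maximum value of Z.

x1 = -15/2, x2 = -12/5, maximum Z = 1113/10

Extreme points and Z = -11x1 - 12x2:
  (-15/2, -12/5) → Z = 1113/10
  (-43/12, -191/60) → Z = 4657/60
  (-73/16, -29/16) → Z = 1151/16

The optimum lies where 2x1 + 10x2 = -39 and -2x1 + 10x2 = -9.
Solving simultaneously gives x1 = -15/2, x2 = -12/5.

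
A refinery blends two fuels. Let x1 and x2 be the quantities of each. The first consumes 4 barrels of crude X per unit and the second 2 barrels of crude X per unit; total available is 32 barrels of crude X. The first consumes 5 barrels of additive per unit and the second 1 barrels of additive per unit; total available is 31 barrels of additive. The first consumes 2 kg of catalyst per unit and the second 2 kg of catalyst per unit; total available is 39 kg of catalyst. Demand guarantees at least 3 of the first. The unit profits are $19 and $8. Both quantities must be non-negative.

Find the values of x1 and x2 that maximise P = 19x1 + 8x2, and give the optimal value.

x1 = 5, x2 = 6, maximum P = 143

Vertices and P = 19x1 + 8x2:
  (31/5, 0) → P = 589/5
  (3, 0) → P = 57
  (5, 6) → P = 143
  (3, 10) → P = 137

The optimum lies where 4x1 + 2x2 = 32 and 5x1 + x2 = 31.
Solving simultaneously gives x1 = 5, x2 = 6.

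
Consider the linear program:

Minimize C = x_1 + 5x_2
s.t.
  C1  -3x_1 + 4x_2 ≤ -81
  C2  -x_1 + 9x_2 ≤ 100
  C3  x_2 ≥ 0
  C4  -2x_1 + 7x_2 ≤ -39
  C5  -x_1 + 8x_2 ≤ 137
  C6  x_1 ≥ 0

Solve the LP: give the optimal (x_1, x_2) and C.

x_1 = 27, x_2 = 0, minimum C = 27

Feasible corners and C = x_1 + 5x_2:
  (27, 0) → C = 27
  (411/13, 45/13) → C = 636/13
  (1051/11, 239/11) → C = 2246/11
The feasible region is unbounded (it extends along (1, 0), (9, 1)), but C strictly increases along every unbounded feasible direction, so there is no improving ray and the minimum is attained at a vertex.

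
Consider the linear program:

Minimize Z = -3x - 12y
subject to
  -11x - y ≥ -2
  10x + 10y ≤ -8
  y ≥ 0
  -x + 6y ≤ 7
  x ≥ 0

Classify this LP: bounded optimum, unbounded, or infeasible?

infeasible

The boundaries -11x - y = -2 and 10x + 10y = -8 meet at (7/25, -27/25), but that point violates y ≥ 0. Every candidate vertex is excluded by some other constraint, so the feasible region is empty.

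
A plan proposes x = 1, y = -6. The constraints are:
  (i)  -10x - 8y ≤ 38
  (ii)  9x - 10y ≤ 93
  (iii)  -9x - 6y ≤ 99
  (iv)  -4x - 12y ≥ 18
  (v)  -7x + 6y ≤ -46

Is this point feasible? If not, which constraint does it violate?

Constraint (v): -7x + 6y = -43, which is not ≤ -46. All other constraints are satisfied.

not feasible — violates (v)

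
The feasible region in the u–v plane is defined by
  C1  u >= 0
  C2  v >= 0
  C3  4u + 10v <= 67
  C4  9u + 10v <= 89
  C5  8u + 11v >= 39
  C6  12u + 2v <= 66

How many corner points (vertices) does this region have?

Intersecting each pair of boundary lines and keeping only the points that satisfy every inequality leaves:
  (0, 67/10)
  (0, 39/11)
  (39/8, 0)
  (11/2, 0)
  (22/5, 247/50)
  (241/51, 79/17)

6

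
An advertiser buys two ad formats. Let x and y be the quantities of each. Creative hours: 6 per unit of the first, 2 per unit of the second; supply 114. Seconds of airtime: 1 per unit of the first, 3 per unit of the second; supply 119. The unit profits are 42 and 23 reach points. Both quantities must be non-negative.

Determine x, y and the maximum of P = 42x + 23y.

x = 13/2, y = 75/2, maximum P = 2271/2

Feasible corners and P = 42x + 23y:
  (0, 0) → P = 0
  (0, 119/3) → P = 2737/3
  (19, 0) → P = 798
  (13/2, 75/2) → P = 2271/2

The binding constraints are 6x + 2y = 114 and x + 3y = 119.
Solving simultaneously gives x = 13/2, y = 75/2.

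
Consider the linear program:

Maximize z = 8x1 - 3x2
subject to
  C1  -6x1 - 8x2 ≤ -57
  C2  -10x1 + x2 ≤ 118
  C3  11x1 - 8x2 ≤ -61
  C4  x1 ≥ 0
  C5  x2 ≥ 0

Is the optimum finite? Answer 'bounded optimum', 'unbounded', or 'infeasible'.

From the feasible point (0, 118), moving in the direction (8, 11) keeps every constraint satisfied while z increases without bound.

unbounded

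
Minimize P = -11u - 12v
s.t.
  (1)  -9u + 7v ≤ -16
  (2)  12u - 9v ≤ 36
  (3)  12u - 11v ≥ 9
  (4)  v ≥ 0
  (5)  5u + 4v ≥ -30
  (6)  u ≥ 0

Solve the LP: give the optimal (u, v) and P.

Corner points and P = -11u - 12v:
  (113/15, 37/5) → P = -515/3
  (16/9, 0) → P = -176/9
  (105/8, 27/2) → P = -2451/8
  (3, 0) → P = -33

The binding constraints are 12u - 9v = 36 and 12u - 11v = 9.
Solving simultaneously gives u = 105/8, v = 27/2.

u = 105/8, v = 27/2, minimum P = -2451/8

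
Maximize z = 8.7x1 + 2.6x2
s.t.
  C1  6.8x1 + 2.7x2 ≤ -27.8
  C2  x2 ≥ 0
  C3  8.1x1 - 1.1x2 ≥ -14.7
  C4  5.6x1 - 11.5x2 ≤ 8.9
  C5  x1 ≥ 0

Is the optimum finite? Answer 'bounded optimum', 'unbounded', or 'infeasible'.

infeasible

The boundaries x2 = 0 and 5.6x1 - 11.5x2 = 8.9 meet at (89/56, 0), but that point violates 6.8x1 + 2.7x2 ≤ -27.8. Every candidate vertex is excluded by some other constraint, so the feasible region is empty.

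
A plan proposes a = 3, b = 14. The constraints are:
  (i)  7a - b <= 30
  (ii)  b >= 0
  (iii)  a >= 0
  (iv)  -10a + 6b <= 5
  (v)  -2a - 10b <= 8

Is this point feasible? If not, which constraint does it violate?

Constraint (iv): -10a + 6b = 54, which is not ≤ 5. All other constraints are satisfied.

not feasible — violates (iv)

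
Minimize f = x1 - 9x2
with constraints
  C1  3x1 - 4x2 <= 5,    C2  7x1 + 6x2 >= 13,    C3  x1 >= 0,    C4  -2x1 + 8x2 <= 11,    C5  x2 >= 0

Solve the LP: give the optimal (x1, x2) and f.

Corner points and f = x1 - 9x2:
  (41/23, 2/23) → f = 1
  (21/4, 43/16) → f = -303/16
  (19/34, 103/68) → f = -889/68

The binding constraints are 3x1 - 4x2 = 5 and -2x1 + 8x2 = 11.
Solving simultaneously gives x1 = 21/4, x2 = 43/16.

x1 = 21/4, x2 = 43/16, minimum f = -303/16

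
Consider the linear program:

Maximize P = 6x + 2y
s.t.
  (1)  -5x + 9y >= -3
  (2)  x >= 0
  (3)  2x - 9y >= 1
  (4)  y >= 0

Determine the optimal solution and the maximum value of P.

x = 2/3, y = 1/27, maximum P = 110/27

The optimum lies where -5x + 9y = -3 and 2x - 9y = 1.
Solving simultaneously gives x = 2/3, y = 1/27.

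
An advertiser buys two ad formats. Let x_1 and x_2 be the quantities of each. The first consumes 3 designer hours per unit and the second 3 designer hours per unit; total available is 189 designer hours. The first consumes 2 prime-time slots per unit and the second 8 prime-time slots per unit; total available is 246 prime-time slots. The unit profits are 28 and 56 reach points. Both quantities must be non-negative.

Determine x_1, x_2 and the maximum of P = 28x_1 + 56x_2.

x_1 = 43, x_2 = 20, maximum P = 2324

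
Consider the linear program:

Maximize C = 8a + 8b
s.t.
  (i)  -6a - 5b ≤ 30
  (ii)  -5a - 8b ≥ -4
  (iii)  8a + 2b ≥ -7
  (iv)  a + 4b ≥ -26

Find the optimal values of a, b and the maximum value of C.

a = 56/3, b = -67/6, maximum C = 60

Vertices and C = 8a + 8b:
  (-32/27, 67/54) → C = 4/9
  (56/3, -67/6) → C = 60
  (4/5, -67/10) → C = -236/5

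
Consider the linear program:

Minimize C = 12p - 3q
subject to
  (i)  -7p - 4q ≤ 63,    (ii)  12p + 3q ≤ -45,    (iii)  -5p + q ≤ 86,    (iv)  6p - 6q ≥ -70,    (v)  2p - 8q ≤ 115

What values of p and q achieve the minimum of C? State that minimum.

The optimum lies where -7p - 4q = 63 and 6p - 6q = -70.
Solving simultaneously gives p = -329/33, q = 56/33.

p = -329/33, q = 56/33, minimum C = -1372/11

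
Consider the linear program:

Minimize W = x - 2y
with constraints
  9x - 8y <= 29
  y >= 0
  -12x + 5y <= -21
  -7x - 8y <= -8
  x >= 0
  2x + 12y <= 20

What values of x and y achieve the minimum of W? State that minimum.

Vertices and W = x - 2y:
  (29/9, 0) → W = 29/9
  (127/31, 61/62) → W = 66/31
  (7/4, 0) → W = 7/4
  (16/7, 9/7) → W = -2/7

The optimum lies where -12x + 5y = -21 and 2x + 12y = 20.
Solving simultaneously gives x = 16/7, y = 9/7.

x = 16/7, y = 9/7, minimum W = -2/7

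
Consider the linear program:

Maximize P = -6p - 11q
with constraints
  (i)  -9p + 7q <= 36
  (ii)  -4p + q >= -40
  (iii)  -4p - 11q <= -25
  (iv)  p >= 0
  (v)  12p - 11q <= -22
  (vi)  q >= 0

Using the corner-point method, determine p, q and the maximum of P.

p = 0, q = 25/11, maximum P = -25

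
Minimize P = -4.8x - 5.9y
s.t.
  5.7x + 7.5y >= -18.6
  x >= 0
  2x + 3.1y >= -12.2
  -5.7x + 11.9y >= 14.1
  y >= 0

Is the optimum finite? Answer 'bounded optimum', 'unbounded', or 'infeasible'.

From the feasible point (0, 141/119), moving in the direction (0, 1) keeps every constraint satisfied while P decreases without bound.

unbounded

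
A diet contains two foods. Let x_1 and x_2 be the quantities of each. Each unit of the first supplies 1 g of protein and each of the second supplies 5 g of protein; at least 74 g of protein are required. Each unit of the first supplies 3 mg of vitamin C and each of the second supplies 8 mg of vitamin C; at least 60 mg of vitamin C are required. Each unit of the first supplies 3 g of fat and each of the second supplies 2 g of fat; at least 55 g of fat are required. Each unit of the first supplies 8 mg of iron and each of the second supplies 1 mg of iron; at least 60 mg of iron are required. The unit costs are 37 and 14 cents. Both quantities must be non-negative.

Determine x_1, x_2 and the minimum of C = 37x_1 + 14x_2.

x_1 = 5, x_2 = 20, minimum C = 465

Vertices and C = 37x_1 + 14x_2:
  (0, 60) → C = 840
  (74, 0) → C = 2738
  (127/13, 167/13) → C = 7037/13
  (5, 20) → C = 465
The feasible region is unbounded (it extends along (0, 1), (1, 0)), but C strictly increases along every unbounded feasible direction, so there is no improving ray and the minimum is attained at a vertex.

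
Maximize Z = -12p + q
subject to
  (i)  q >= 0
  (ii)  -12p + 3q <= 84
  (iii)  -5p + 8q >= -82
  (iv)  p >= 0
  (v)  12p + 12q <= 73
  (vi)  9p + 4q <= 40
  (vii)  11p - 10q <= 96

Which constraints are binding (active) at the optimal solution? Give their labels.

(iv) and (v)

Extreme points and Z = -12p + q:
  (0, 0) → Z = 0
  (40/9, 0) → Z = -160/3
  (0, 73/12) → Z = 73/12
  (47/15, 59/20) → Z = -693/20

The maximum is at (0, 73/12). Substituting into each constraint, equality holds for (iv) and (v); the remaining constraints have slack.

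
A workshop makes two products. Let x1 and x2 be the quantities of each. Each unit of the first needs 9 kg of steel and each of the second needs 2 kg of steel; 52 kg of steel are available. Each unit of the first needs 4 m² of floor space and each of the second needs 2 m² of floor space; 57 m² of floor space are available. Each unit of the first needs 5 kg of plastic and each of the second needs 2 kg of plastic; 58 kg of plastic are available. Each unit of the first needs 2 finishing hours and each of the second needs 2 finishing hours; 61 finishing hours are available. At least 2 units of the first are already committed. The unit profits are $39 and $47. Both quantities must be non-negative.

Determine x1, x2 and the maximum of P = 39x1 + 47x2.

x1 = 2, x2 = 17, maximum P = 877

Feasible corners and P = 39x1 + 47x2:
  (52/9, 0) → P = 676/3
  (2, 0) → P = 78
  (2, 17) → P = 877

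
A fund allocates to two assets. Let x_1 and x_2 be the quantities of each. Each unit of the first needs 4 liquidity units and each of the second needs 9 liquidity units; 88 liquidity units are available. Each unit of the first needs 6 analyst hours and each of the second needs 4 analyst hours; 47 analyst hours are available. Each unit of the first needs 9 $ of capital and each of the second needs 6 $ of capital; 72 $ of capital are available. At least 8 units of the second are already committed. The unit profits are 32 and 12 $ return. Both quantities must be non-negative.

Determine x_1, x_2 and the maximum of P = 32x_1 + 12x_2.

x_1 = 5/2, x_2 = 8, maximum P = 176

At the optimal vertex, 6x_1 + 4x_2 = 47 and x_2 = 8.
Solving simultaneously gives x_1 = 5/2, x_2 = 8.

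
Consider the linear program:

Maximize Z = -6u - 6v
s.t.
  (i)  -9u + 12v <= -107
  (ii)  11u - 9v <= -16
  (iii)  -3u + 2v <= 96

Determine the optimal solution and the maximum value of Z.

Vertices and Z = -6u - 6v:
  (-385/17, -1321/51) → Z = 4952/17
  (-683/9, -395/6) → Z = 2551/3
  (-832/5, -1008/5) → Z = 2208

The optimum lies where 11u - 9v = -16 and -3u + 2v = 96.
Solving simultaneously gives u = -832/5, v = -1008/5.

u = -832/5, v = -1008/5, maximum Z = 2208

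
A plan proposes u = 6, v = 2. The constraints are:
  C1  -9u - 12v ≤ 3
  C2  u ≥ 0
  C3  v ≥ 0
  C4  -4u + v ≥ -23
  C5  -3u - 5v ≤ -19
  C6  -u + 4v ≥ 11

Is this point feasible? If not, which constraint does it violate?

not feasible — violates C6

Constraint C6: -u + 4v = 2, which is not ≥ 11. All other constraints are satisfied.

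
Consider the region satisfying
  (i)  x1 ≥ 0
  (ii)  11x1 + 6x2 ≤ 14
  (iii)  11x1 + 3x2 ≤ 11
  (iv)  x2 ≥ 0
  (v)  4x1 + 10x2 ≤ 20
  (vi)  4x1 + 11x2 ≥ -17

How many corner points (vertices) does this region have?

5

Pairwise boundary intersections that survive every other constraint:
  (0, 0)
  (0, 2)
  (8/11, 1)
  (10/43, 82/43)
  (1, 0)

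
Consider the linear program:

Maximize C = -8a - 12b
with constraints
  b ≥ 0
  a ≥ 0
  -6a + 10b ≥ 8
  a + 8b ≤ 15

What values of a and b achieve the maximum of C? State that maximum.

a = 0, b = 4/5, maximum C = -48/5

The binding constraints are a = 0 and -6a + 10b = 8.
Solving simultaneously gives a = 0, b = 4/5.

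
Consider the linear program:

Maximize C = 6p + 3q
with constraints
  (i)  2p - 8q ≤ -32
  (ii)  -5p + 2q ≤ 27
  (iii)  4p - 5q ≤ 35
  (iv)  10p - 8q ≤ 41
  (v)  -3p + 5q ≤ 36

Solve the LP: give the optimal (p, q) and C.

p = 493/26, q = 483/26, maximum C = 339/2

Vertices and C = 6p + 3q:
  (-38/9, 53/18) → C = -33/2
  (73/8, 201/32) → C = 2355/32
  (-63/19, 99/19) → C = -81/19
  (493/26, 483/26) → C = 339/2

The binding constraints are 10p - 8q = 41 and -3p + 5q = 36.
Solving simultaneously gives p = 493/26, q = 483/26.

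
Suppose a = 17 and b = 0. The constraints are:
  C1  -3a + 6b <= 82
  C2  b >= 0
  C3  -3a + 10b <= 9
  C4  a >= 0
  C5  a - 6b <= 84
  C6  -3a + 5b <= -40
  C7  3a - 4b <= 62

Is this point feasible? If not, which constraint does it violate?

feasible

C1: -51 ≤ 82 ✓
C2: 0 ≥ 0 ✓
C3: -51 ≤ 9 ✓
C4: 17 ≥ 0 ✓
C5: 17 ≤ 84 ✓
C6: -51 ≤ -40 ✓
C7: 51 ≤ 62 ✓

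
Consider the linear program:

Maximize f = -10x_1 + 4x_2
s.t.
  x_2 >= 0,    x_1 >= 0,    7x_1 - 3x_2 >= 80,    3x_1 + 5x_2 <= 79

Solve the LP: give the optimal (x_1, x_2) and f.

x_1 = 80/7, x_2 = 0, maximum f = -800/7

Corner points and f = -10x_1 + 4x_2:
  (80/7, 0) → f = -800/7
  (79/3, 0) → f = -790/3
  (637/44, 313/44) → f = -2559/22

The optimum lies where x_2 = 0 and 7x_1 - 3x_2 = 80.
Solving simultaneously gives x_1 = 80/7, x_2 = 0.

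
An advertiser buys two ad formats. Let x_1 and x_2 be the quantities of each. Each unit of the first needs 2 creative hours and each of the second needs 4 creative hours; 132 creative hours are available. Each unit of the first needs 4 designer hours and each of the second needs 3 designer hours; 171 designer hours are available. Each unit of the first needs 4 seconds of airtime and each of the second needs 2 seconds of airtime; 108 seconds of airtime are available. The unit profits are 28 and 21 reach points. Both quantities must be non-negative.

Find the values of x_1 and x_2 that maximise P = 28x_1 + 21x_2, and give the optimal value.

x_1 = 14, x_2 = 26, maximum P = 938

Extreme points and P = 28x_1 + 21x_2:
  (0, 0) → P = 0
  (0, 33) → P = 693
  (27, 0) → P = 756
  (14, 26) → P = 938

The optimum lies where 2x_1 + 4x_2 = 132 and 4x_1 + 2x_2 = 108.
Solving simultaneously gives x_1 = 14, x_2 = 26.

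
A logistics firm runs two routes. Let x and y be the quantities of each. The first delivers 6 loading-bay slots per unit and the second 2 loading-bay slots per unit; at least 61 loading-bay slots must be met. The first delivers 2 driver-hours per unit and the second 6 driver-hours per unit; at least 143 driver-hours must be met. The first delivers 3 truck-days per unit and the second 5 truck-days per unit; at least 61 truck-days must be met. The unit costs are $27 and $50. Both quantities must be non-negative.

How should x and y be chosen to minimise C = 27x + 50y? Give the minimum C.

x = 5/2, y = 23, minimum C = 2435/2

Corner points and C = 27x + 50y:
  (0, 61/2) → C = 1525
  (143/2, 0) → C = 3861/2
  (5/2, 23) → C = 2435/2
The feasible region is unbounded (it extends along (0, 1), (1, 0)), but C strictly increases along every unbounded feasible direction, so there is no improving ray and the minimum is attained at a vertex.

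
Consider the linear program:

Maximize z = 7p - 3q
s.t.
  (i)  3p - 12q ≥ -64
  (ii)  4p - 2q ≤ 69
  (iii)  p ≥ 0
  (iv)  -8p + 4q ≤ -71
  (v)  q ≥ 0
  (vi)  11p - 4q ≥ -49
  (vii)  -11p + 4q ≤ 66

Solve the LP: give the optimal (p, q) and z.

p = 478/21, q = 463/42, maximum z = 5303/42

Feasible corners and z = 7p - 3q:
  (478/21, 463/42) → z = 5303/42
  (277/21, 725/84) → z = 5581/84
  (69/4, 0) → z = 483/4
  (71/8, 0) → z = 497/8

The optimum lies where 3p - 12q = -64 and 4p - 2q = 69.
Solving simultaneously gives p = 478/21, q = 463/42.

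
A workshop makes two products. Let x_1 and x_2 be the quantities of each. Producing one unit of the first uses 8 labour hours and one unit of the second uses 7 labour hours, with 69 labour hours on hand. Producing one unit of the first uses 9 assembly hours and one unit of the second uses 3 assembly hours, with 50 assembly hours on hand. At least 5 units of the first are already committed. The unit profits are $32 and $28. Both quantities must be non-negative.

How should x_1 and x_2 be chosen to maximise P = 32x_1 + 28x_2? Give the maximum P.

x_1 = 5, x_2 = 5/3, maximum P = 620/3

Feasible corners and P = 32x_1 + 28x_2:
  (50/9, 0) → P = 1600/9
  (5, 0) → P = 160
  (5, 5/3) → P = 620/3

At the optimal vertex, 9x_1 + 3x_2 = 50 and x_1 = 5.
Solving simultaneously gives x_1 = 5, x_2 = 5/3.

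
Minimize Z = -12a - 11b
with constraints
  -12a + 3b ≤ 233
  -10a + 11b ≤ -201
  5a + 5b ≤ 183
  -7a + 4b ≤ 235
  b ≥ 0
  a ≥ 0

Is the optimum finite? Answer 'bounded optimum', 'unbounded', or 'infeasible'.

bounded optimum

Corner points and Z = -12a - 11b:
  (1006/35, 55/7) → Z = -15097/35
  (201/10, 0) → Z = -1206/5
  (183/5, 0) → Z = -2196/5
The feasible region has finitely many vertices and no improving ray; the minimum is -2196/5 at (183/5, 0).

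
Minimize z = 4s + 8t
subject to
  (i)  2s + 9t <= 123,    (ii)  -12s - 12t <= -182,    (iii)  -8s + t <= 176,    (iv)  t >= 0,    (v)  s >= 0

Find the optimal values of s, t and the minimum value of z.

s = 91/6, t = 0, minimum z = 182/3

Feasible corners and z = 4s + 8t:
  (27/14, 278/21) → z = 2386/21
  (123/2, 0) → z = 246
  (91/6, 0) → z = 182/3

The binding constraints are -12s - 12t = -182 and t = 0.
Solving simultaneously gives s = 91/6, t = 0.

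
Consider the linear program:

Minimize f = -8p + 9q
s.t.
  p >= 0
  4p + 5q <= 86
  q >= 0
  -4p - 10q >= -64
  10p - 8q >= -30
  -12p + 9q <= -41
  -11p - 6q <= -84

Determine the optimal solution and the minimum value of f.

Corner points and f = -8p + 9q:
  (16, 0) → f = -128
  (84/11, 0) → f = -672/11
  (493/78, 151/39) → f = -613/39
  (334/57, 557/171) → f = -1001/57

At the optimal vertex, q = 0 and -4p - 10q = -64.
Solving simultaneously gives p = 16, q = 0.

p = 16, q = 0, minimum f = -128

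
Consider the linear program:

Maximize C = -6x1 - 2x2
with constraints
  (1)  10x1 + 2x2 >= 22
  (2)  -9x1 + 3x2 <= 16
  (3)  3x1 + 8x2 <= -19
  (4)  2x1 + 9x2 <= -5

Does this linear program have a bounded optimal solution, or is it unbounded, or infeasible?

unbounded

From the feasible point (107/37, -128/37), moving in the direction (2, -10) keeps every constraint satisfied while C increases without bound.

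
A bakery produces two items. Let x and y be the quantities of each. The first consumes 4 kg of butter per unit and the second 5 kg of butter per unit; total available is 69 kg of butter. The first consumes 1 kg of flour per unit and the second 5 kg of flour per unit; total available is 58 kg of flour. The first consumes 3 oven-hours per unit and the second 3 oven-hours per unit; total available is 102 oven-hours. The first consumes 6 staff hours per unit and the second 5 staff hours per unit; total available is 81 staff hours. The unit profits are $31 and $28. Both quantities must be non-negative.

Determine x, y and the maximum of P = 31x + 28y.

Corner points and P = 31x + 28y:
  (0, 0) → P = 0
  (0, 58/5) → P = 1624/5
  (27/2, 0) → P = 837/2
  (11/3, 163/15) → P = 6269/15
  (6, 9) → P = 438

The binding constraints are 4x + 5y = 69 and 6x + 5y = 81.
Solving simultaneously gives x = 6, y = 9.

x = 6, y = 9, maximum P = 438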